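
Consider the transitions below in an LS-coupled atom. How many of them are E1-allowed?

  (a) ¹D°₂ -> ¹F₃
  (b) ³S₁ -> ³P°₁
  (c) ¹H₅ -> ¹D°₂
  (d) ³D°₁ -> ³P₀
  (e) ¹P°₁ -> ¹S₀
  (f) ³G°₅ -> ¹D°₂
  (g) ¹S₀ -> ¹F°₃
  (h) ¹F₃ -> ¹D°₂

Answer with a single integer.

5

(a) allowed
(b) allowed
(c) forbidden (ΔL, ΔJ fail)
(d) allowed
(e) allowed
(f) forbidden (parity, ΔS, ΔL, ΔJ fail)
(g) forbidden (ΔL, ΔJ fail)
(h) allowed
Total allowed: 5 of 8.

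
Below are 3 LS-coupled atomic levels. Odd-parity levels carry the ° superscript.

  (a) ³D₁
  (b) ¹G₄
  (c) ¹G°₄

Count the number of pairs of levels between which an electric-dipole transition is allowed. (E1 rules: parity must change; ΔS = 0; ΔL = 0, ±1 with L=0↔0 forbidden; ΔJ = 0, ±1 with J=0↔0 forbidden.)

(a)–(b): forbidden (parity, ΔS, ΔL, ΔJ).
(a)–(c): forbidden (ΔS, ΔL, ΔJ).
(b)–(c): allowed.
Allowed pairs: 1 of 3.

1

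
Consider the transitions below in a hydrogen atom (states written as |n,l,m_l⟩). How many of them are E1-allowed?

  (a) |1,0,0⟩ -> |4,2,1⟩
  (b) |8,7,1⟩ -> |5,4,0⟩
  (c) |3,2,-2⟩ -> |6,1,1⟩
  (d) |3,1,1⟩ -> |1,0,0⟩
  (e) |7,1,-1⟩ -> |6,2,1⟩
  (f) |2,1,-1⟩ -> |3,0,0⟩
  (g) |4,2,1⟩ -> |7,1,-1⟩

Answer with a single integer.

2

(a) forbidden — Δl = +2 (E1 requires Δl = ±1)
(b) forbidden — Δl = -3 (E1 requires Δl = ±1)
(c) forbidden — Δm_l = +3 (E1 requires Δm_l = 0, ±1)
(d) allowed
(e) forbidden — Δm_l = +2 (E1 requires Δm_l = 0, ±1)
(f) allowed
(g) forbidden — Δm_l = -2 (E1 requires Δm_l = 0, ±1)
Total allowed: 2 of 7.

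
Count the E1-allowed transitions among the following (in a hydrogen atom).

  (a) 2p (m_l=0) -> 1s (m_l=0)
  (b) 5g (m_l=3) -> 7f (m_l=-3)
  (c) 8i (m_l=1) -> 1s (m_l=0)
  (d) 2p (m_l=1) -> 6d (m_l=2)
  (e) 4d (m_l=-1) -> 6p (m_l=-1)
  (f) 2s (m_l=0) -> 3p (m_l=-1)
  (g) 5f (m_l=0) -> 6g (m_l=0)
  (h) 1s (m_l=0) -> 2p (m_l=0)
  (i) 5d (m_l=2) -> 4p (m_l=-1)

6

(a) allowed
(b) forbidden — Δm_l = -6 (E1 requires Δm_l = 0, ±1)
(c) forbidden — Δl = -6 (E1 requires Δl = ±1)
(d) allowed
(e) allowed
(f) allowed
(g) allowed
(h) allowed
(i) forbidden — Δm_l = -3 (E1 requires Δm_l = 0, ±1)
Total allowed: 6 of 9.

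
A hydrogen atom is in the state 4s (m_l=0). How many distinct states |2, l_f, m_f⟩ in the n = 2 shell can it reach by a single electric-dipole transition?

3

E1 requires Δl = ±1, so l_f ∈ {-1, 1}; with 0 ≤ l_f ≤ n_f−1 = 1, the allowed l_f values are {1}.
For l_f = 1: m_f ∈ {m_i−1, m_i, m_i+1} ∩ [−1, 1] = {-1, 0, 1} → 3 states.
Total: 3.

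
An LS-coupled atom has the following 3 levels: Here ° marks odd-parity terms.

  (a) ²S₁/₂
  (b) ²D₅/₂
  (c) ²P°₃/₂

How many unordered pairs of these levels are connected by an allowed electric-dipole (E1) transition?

(a)–(b): forbidden (parity, ΔL, ΔJ).
(a)–(c): allowed.
(b)–(c): allowed.
Allowed pairs: 2 of 3.

2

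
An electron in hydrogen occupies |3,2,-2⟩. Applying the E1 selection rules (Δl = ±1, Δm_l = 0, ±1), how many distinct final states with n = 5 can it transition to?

4

E1 requires Δl = ±1, so l_f ∈ {1, 3}; with 0 ≤ l_f ≤ n_f−1 = 4, the allowed l_f values are {1, 3}.
For l_f = 1: m_f ∈ {m_i−1, m_i, m_i+1} ∩ [−1, 1] = {-1} → 1 state.
For l_f = 3: m_f ∈ {m_i−1, m_i, m_i+1} ∩ [−3, 3] = {-3, -2, -1} → 3 states.
Total: 4.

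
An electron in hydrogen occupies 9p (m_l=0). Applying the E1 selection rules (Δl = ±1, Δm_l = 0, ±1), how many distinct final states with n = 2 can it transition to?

1

E1 requires Δl = ±1, so l_f ∈ {0, 2}; with 0 ≤ l_f ≤ n_f−1 = 1, the allowed l_f values are {0}.
For l_f = 0: m_f ∈ {m_i−1, m_i, m_i+1} ∩ [−0, 0] = {0} → 1 state.
Total: 1.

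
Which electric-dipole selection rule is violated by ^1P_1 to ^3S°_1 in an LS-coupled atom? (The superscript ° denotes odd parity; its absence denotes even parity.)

Reading off the term symbols: S 0→1, L 1→0, J 1→1, parity even→odd.
ΔJ = 0, ±1 (not J=0↔0): J: 1 → 1, ΔJ = +0 — passes.
ΔL = 0, ±1 (not L=0↔0): L: 1 → 0, ΔL = -1 — passes.
Parity must change: even → odd — passes.
ΔS = 0: S: 0 → 1 — fails.

the ΔS = 0 rule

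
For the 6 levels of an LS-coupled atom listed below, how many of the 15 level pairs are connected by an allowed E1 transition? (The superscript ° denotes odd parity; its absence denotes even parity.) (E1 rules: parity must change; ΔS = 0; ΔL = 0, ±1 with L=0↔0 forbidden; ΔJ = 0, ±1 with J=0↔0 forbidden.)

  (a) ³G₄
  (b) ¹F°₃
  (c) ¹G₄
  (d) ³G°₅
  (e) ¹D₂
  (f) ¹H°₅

(a)–(b): forbidden (ΔS).
(a)–(c): forbidden (parity, ΔS).
(a)–(d): allowed.
(a)–(e): forbidden (parity, ΔS, ΔL, ΔJ).
(a)–(f): forbidden (ΔS).
(b)–(c): allowed.
(b)–(d): forbidden (parity, ΔS, ΔJ).
(b)–(e): allowed.
(b)–(f): forbidden (parity, ΔL, ΔJ).
(c)–(d): forbidden (ΔS).
(c)–(e): forbidden (parity, ΔL, ΔJ).
(c)–(f): allowed.
(d)–(e): forbidden (ΔS, ΔL, ΔJ).
(d)–(f): forbidden (parity, ΔS).
(e)–(f): forbidden (ΔL, ΔJ).
Allowed pairs: 4 of 15.

4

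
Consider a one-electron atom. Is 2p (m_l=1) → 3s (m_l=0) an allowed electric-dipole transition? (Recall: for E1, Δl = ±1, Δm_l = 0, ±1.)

Initial l = 1, final l = 0, so Δl = -1. E1 requires Δl = ±1: passes.
Δm_l = 0 − (1) = -1. E1 requires Δm_l = 0, ±1: passes.
All E1 selection rules are satisfied.

allowed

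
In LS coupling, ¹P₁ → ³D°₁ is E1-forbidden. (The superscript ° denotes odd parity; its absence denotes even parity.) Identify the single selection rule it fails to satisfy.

the ΔS = 0 rule

ΔL = 0, ±1 (not L=0↔0): L: 1 → 2, ΔL = +1 — satisfied.
ΔS = 0: S: 0 → 1 — violated.
Parity must change: even → odd — satisfied.
ΔJ = 0, ±1 (not J=0↔0): J: 1 → 1, ΔJ = +0 — satisfied.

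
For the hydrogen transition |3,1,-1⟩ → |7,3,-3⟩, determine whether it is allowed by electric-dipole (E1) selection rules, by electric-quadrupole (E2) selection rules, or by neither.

Δl = 3 − 1 = +2; l_i + l_f = 4.
Δm_l = -2.
E1 (Δl = ±1, |Δm_l| ≤ 1): not satisfied.
E2 (Δl = 0,±2, l_i+l_f ≥ 2, |Δm_l| ≤ 2): satisfied.

E2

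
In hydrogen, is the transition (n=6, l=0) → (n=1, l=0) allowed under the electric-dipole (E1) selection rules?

l: 0 → 0 (Δl = +0). Δl = ±1 ✗.
The transition is electric-dipole forbidden.

forbidden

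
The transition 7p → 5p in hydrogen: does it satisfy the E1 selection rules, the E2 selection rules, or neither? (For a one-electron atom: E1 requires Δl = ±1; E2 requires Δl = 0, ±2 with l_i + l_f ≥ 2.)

E2

Δl = 1 − 1 = +0; l_i + l_f = 2.
E1 (Δl = ±1): not satisfied.
E2 (Δl = 0,±2, l_i+l_f ≥ 2): satisfied.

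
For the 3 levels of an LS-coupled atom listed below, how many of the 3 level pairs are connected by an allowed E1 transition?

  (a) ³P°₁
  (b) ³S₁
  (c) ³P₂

2

(a)–(b): allowed.
(a)–(c): allowed.
(b)–(c): forbidden (parity).
Allowed pairs: 2 of 3.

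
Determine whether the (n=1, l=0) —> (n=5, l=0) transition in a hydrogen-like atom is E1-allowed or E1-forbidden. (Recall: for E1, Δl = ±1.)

forbidden

l: 0 → 0 (Δl = +0). Δl = ±1 violated.
The transition is electric-dipole forbidden.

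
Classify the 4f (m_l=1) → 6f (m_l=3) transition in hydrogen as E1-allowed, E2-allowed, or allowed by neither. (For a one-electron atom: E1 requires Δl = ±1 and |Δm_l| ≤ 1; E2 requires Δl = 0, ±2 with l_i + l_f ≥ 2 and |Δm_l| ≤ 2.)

Δl = 3 − 3 = +0; l_i + l_f = 6.
Δm_l = +2.
E1 (Δl = ±1, |Δm_l| ≤ 1): not satisfied.
E2 (Δl = 0,±2, l_i+l_f ≥ 2, |Δm_l| ≤ 2): satisfied.

E2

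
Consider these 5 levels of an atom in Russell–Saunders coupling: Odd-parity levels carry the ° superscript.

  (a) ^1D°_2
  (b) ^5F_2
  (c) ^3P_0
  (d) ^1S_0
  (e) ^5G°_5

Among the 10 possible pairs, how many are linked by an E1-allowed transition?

(a)–(b): forbidden (ΔS).
(a)–(c): forbidden (ΔS, ΔJ).
(a)–(d): forbidden (ΔL, ΔJ).
(a)–(e): forbidden (parity, ΔS, ΔL, ΔJ).
(b)–(c): forbidden (parity, ΔS, ΔL, ΔJ).
(b)–(d): forbidden (parity, ΔS, ΔL, ΔJ).
(b)–(e): forbidden (ΔJ).
(c)–(d): forbidden (parity, ΔS, ΔJ).
(c)–(e): forbidden (ΔS, ΔL, ΔJ).
(d)–(e): forbidden (ΔS, ΔL, ΔJ).
Allowed pairs: 0 of 10.

0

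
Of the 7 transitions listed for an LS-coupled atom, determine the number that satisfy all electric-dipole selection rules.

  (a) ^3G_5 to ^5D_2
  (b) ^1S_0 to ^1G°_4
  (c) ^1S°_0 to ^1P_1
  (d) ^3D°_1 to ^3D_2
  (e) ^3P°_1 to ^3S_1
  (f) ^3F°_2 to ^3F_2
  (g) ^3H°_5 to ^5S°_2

4

(a) forbidden (parity, ΔS, ΔL, ΔJ fail)
(b) forbidden (ΔL, ΔJ fail)
(c) allowed
(d) allowed
(e) allowed
(f) allowed
(g) forbidden (parity, ΔS, ΔL, ΔJ fail)
Total allowed: 4 of 7.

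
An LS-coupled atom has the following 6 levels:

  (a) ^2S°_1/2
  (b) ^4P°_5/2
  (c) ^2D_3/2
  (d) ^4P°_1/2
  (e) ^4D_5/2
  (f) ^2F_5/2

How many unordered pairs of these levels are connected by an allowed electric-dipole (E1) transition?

1

(a)–(b): forbidden (parity, ΔS, ΔJ).
(a)–(c): forbidden (ΔL).
(a)–(d): forbidden (parity, ΔS).
(a)–(e): forbidden (ΔS, ΔL, ΔJ).
(a)–(f): forbidden (ΔL, ΔJ).
(b)–(c): forbidden (ΔS).
(b)–(d): forbidden (parity, ΔJ).
(b)–(e): allowed.
(b)–(f): forbidden (ΔS, ΔL).
(c)–(d): forbidden (ΔS).
(c)–(e): forbidden (parity, ΔS).
(c)–(f): forbidden (parity).
(d)–(e): forbidden (ΔJ).
(d)–(f): forbidden (ΔS, ΔL, ΔJ).
(e)–(f): forbidden (parity, ΔS).
Allowed pairs: 1 of 15.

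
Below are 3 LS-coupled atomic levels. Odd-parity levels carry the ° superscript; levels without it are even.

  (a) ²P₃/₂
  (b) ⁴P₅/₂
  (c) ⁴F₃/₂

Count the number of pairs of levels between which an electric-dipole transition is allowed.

0

(a)–(b): forbidden (parity, ΔS).
(a)–(c): forbidden (parity, ΔS, ΔL).
(b)–(c): forbidden (parity, ΔL).
Allowed pairs: 0 of 3.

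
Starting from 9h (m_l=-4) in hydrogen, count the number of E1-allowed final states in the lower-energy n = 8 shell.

5

E1 requires Δl = ±1, so l_f ∈ {4, 6}; with 0 ≤ l_f ≤ n_f−1 = 7, the allowed l_f values are {4, 6}.
For l_f = 4: m_f ∈ {m_i−1, m_i, m_i+1} ∩ [−4, 4] = {-4, -3} → 2 states.
For l_f = 6: m_f ∈ {m_i−1, m_i, m_i+1} ∩ [−6, 6] = {-5, -4, -3} → 3 states.
Total: 5.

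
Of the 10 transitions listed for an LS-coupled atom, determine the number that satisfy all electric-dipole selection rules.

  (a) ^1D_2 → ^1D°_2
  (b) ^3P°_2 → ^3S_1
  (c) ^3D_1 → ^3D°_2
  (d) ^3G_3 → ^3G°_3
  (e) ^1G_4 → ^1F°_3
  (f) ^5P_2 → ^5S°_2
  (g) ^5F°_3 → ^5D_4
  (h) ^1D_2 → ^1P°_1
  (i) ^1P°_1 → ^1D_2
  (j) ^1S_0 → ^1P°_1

10

(a) allowed
(b) allowed
(c) allowed
(d) allowed
(e) allowed
(f) allowed
(g) allowed
(h) allowed
(i) allowed
(j) allowed
Total allowed: 10 of 10.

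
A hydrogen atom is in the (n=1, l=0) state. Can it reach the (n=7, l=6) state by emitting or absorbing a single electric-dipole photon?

Δl = 6 − 0 = +6; the E1 rule Δl = ±1 is fails.
The transition is electric-dipole forbidden.

forbidden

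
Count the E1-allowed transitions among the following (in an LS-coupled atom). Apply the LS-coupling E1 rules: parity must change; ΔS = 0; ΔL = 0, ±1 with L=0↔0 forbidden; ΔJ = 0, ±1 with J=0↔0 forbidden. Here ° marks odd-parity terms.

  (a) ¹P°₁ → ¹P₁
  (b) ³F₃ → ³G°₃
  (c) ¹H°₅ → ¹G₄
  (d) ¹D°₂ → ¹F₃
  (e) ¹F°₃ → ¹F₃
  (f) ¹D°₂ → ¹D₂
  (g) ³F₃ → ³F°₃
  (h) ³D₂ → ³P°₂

(a) allowed
(b) allowed
(c) allowed
(d) allowed
(e) allowed
(f) allowed
(g) allowed
(h) allowed
Total allowed: 8 of 8.

8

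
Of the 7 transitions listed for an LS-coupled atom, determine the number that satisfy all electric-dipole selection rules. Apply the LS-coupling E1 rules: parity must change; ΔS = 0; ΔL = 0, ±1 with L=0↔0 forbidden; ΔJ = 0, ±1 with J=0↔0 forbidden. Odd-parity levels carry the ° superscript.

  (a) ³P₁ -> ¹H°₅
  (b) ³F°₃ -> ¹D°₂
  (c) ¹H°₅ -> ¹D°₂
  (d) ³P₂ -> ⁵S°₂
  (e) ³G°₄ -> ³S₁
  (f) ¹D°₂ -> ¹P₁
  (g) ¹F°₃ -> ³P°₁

1

(a) forbidden (ΔS, ΔL, ΔJ fail)
(b) forbidden (parity, ΔS fail)
(c) forbidden (parity, ΔL, ΔJ fail)
(d) forbidden (ΔS fails)
(e) forbidden (ΔL, ΔJ fail)
(f) allowed
(g) forbidden (parity, ΔS, ΔL, ΔJ fail)
Total allowed: 1 of 7.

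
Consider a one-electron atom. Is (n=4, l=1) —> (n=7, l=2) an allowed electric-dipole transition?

Δl = 2 − 1 = +1; the E1 rule Δl = ±1 is ✓.
All E1 selection rules are satisfied.

allowed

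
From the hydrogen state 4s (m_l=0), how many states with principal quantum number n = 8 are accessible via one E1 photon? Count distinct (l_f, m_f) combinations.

E1 requires Δl = ±1, so l_f ∈ {-1, 1}; with 0 ≤ l_f ≤ n_f−1 = 7, the allowed l_f values are {1}.
For l_f = 1: m_f ∈ {m_i−1, m_i, m_i+1} ∩ [−1, 1] = {-1, 0, 1} → 3 states.
Total: 3.

3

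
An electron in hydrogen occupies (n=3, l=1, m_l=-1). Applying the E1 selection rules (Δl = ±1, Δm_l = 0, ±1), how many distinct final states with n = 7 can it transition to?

E1 requires Δl = ±1, so l_f ∈ {0, 2}; with 0 ≤ l_f ≤ n_f−1 = 6, the allowed l_f values are {0, 2}.
For l_f = 0: m_f ∈ {m_i−1, m_i, m_i+1} ∩ [−0, 0] = {0} → 1 state.
For l_f = 2: m_f ∈ {m_i−1, m_i, m_i+1} ∩ [−2, 2] = {-2, -1, 0} → 3 states.
Total: 4.

4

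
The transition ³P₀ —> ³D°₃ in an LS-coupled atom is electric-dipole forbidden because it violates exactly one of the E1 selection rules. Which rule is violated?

Initial level: S=1, L=1, J=0, parity even. Final level: S=1, L=2, J=3, parity odd.
ΔS = 0: S: 1 → 1 — ✓.
Parity must change: even → odd — ✓.
ΔL = 0, ±1 (not L=0↔0): L: 1 → 2, ΔL = +1 — ✓.
ΔJ = 0, ±1 (not J=0↔0): J: 0 → 3, ΔJ = +3 — ✗.

the ΔJ = 0, ±1 rule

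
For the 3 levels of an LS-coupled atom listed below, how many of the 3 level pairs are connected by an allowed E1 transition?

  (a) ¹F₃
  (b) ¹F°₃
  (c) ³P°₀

1

(a)–(b): allowed.
(a)–(c): forbidden (ΔS, ΔL, ΔJ).
(b)–(c): forbidden (parity, ΔS, ΔL, ΔJ).
Allowed pairs: 1 of 3.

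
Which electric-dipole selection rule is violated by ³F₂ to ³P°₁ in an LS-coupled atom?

Reading off the term symbols: S 1→1, L 3→1, J 2→1, parity even→odd.
Parity must change: even → odd — passes.
ΔL = 0, ±1 (not L=0↔0): L: 3 → 1, ΔL = -2 — fails.
ΔS = 0: S: 1 → 1 — passes.
ΔJ = 0, ±1 (not J=0↔0): J: 2 → 1, ΔJ = -1 — passes.

the ΔL = 0, ±1 rule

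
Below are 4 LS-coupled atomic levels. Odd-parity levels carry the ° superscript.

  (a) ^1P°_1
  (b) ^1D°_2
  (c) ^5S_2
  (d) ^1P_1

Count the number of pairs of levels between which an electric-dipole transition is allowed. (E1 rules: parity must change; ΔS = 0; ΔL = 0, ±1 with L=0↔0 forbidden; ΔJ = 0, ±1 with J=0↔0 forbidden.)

(a)–(b): forbidden (parity).
(a)–(c): forbidden (ΔS).
(a)–(d): allowed.
(b)–(c): forbidden (ΔS, ΔL).
(b)–(d): allowed.
(c)–(d): forbidden (parity, ΔS).
Allowed pairs: 2 of 6.

2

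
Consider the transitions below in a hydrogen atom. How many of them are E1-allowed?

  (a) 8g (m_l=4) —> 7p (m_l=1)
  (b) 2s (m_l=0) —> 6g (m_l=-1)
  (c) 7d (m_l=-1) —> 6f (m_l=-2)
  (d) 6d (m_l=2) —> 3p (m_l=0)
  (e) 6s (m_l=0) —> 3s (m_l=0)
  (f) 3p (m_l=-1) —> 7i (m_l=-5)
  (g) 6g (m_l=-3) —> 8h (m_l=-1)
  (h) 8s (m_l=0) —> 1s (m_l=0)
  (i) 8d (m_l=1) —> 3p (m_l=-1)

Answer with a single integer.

1

(a) forbidden — Δl = -3 (E1 requires Δl = ±1); Δm_l = -3 (E1 requires Δm_l = 0, ±1)
(b) forbidden — Δl = +4 (E1 requires Δl = ±1)
(c) allowed
(d) forbidden — Δm_l = -2 (E1 requires Δm_l = 0, ±1)
(e) forbidden — Δl = +0 (E1 requires Δl = ±1)
(f) forbidden — Δl = +5 (E1 requires Δl = ±1); Δm_l = -4 (E1 requires Δm_l = 0, ±1)
(g) forbidden — Δm_l = +2 (E1 requires Δm_l = 0, ±1)
(h) forbidden — Δl = +0 (E1 requires Δl = ±1)
(i) forbidden — Δm_l = -2 (E1 requires Δm_l = 0, ±1)
Total allowed: 1 of 9.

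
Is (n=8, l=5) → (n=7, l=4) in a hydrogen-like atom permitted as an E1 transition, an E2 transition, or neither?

Δl = 4 − 5 = -1; l_i + l_f = 9.
E1 (Δl = ±1): satisfied.
E2 (Δl = 0,±2, l_i+l_f ≥ 2): not satisfied.

E1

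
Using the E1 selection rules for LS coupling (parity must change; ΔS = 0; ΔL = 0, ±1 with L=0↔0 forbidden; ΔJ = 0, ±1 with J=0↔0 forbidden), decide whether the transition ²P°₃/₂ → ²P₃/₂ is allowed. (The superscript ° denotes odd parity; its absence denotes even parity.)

Parity must change: odd → even — passes.
ΔS = 0: S: 1/2 → 1/2 — passes.
ΔL = 0, ±1 (not L=0↔0): L: 1 → 1, ΔL = +0 — passes.
ΔJ = 0, ±1 (not J=0↔0): J: 3/2 → 3/2, ΔJ = +0 — passes.
All four E1 rules are satisfied.

allowed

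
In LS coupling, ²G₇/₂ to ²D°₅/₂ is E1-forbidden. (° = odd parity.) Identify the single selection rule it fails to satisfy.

Initial level: S=1/2, L=4, J=7/2, parity even. Final level: S=1/2, L=2, J=5/2, parity odd.
ΔJ = 0, ±1 (not J=0↔0): J: 7/2 → 5/2, ΔJ = -1 — passes.
ΔL = 0, ±1 (not L=0↔0): L: 4 → 2, ΔL = -2 — fails.
ΔS = 0: S: 1/2 → 1/2 — passes.
Parity must change: even → odd — passes.

the ΔL = 0, ±1 rule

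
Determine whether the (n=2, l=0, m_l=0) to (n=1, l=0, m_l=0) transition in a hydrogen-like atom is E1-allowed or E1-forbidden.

l: 0 → 0 (Δl = +0). Δl = ±1 fails.
m_l: 0 → 0 (Δm_l = +0). |Δm_l| ≤ 1 ok.
The transition is electric-dipole forbidden.

forbidden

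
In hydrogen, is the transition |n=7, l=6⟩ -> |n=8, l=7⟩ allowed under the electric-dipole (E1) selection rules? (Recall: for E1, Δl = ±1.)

Δl = 7 − 6 = +1; the E1 rule Δl = ±1 is passes.
All E1 selection rules are satisfied.

allowed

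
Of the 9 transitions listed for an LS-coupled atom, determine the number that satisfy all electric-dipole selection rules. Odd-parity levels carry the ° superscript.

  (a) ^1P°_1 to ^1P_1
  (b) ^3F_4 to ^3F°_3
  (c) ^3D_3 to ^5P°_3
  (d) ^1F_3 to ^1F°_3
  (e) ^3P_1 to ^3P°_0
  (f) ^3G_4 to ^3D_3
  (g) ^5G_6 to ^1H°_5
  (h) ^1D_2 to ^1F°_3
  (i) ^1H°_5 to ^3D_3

(a) allowed
(b) allowed
(c) forbidden (ΔS fails)
(d) allowed
(e) allowed
(f) forbidden (parity, ΔL fail)
(g) forbidden (ΔS fails)
(h) allowed
(i) forbidden (ΔS, ΔL, ΔJ fail)
Total allowed: 5 of 9.

5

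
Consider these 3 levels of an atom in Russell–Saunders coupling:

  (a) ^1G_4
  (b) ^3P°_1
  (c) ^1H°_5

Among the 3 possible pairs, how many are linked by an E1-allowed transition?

1

(a)–(b): forbidden (ΔS, ΔL, ΔJ).
(a)–(c): allowed.
(b)–(c): forbidden (parity, ΔS, ΔL, ΔJ).
Allowed pairs: 1 of 3.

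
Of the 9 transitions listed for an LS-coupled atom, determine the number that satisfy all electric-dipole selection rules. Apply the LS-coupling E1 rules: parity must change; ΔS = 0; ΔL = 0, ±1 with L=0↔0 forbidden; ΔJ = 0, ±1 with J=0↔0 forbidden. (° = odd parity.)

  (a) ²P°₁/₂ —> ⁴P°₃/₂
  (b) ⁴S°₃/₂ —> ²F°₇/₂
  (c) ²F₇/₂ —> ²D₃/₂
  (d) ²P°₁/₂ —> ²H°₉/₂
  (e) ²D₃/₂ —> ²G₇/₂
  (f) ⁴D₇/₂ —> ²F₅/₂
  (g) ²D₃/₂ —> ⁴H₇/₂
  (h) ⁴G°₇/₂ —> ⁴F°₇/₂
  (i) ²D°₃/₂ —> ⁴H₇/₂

(a) forbidden (parity, ΔS fail)
(b) forbidden (parity, ΔS, ΔL, ΔJ fail)
(c) forbidden (parity, ΔJ fail)
(d) forbidden (parity, ΔL, ΔJ fail)
(e) forbidden (parity, ΔL, ΔJ fail)
(f) forbidden (parity, ΔS fail)
(g) forbidden (parity, ΔS, ΔL, ΔJ fail)
(h) forbidden (parity fails)
(i) forbidden (ΔS, ΔL, ΔJ fail)
Total allowed: 0 of 9.

0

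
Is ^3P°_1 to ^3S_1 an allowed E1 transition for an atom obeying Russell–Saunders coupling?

allowed

Initial level: S=1, L=1, J=1, parity odd. Final level: S=1, L=0, J=1, parity even.
ΔS = 0: S: 1 → 1 — ✓.
ΔJ = 0, ±1 (not J=0↔0): J: 1 → 1, ΔJ = +0 — ✓.
Parity must change: odd → even — ✓.
ΔL = 0, ±1 (not L=0↔0): L: 1 → 0, ΔL = -1 — ✓.
All four E1 rules are satisfied.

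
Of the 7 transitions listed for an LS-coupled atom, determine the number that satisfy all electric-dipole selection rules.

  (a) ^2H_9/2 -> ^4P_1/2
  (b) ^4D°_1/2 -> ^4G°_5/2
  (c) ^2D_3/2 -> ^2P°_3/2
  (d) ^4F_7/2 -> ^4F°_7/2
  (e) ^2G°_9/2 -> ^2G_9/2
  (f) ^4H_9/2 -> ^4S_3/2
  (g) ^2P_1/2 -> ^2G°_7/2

3

(a) forbidden (parity, ΔS, ΔL, ΔJ fail)
(b) forbidden (parity, ΔL, ΔJ fail)
(c) allowed
(d) allowed
(e) allowed
(f) forbidden (parity, ΔL, ΔJ fail)
(g) forbidden (ΔL, ΔJ fail)
Total allowed: 3 of 7.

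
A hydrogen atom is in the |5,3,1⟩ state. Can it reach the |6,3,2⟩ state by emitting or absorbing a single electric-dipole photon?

Initial l = 3, final l = 3, so Δl = +0. E1 requires Δl = ±1: ✗.
m_l: 1 → 2 (Δm_l = +1). |Δm_l| ≤ 1 ✓.
The transition is electric-dipole forbidden.

forbidden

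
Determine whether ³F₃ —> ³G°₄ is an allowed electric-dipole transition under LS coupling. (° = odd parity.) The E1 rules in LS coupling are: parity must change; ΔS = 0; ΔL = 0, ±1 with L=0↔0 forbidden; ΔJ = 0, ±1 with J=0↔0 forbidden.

allowed

Reading off the term symbols: S 1→1, L 3→4, J 3→4, parity even→odd.
Parity must change: even → odd — ok.
ΔS = 0: S: 1 → 1 — ok.
ΔL = 0, ±1 (not L=0↔0): L: 3 → 4, ΔL = +1 — ok.
ΔJ = 0, ±1 (not J=0↔0): J: 3 → 4, ΔJ = +1 — ok.
All four E1 rules are satisfied.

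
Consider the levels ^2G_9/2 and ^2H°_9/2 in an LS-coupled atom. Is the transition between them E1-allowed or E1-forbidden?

Reading off the term symbols: S 1/2→1/2, L 4→5, J 9/2→9/2, parity even→odd.
Parity must change: even → odd — satisfied.
ΔS = 0: S: 1/2 → 1/2 — satisfied.
ΔL = 0, ±1 (not L=0↔0): L: 4 → 5, ΔL = +1 — satisfied.
ΔJ = 0, ±1 (not J=0↔0): J: 9/2 → 9/2, ΔJ = +0 — satisfied.
All four E1 rules are satisfied.

allowed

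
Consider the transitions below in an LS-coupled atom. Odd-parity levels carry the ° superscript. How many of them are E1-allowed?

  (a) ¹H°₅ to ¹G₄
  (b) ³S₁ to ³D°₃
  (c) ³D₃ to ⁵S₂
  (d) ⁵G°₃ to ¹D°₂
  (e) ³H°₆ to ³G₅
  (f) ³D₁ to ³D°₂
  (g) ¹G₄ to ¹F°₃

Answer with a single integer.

(a) allowed
(b) forbidden (ΔL, ΔJ fail)
(c) forbidden (parity, ΔS, ΔL fail)
(d) forbidden (parity, ΔS, ΔL fail)
(e) allowed
(f) allowed
(g) allowed
Total allowed: 4 of 7.

4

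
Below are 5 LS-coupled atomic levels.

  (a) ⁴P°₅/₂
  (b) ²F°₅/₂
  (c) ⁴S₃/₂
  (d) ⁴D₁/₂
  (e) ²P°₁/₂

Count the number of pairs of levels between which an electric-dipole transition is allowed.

1

(a)–(b): forbidden (parity, ΔS, ΔL).
(a)–(c): allowed.
(a)–(d): forbidden (ΔJ).
(a)–(e): forbidden (parity, ΔS, ΔJ).
(b)–(c): forbidden (ΔS, ΔL).
(b)–(d): forbidden (ΔS, ΔJ).
(b)–(e): forbidden (parity, ΔL, ΔJ).
(c)–(d): forbidden (parity, ΔL).
(c)–(e): forbidden (ΔS).
(d)–(e): forbidden (ΔS).
Allowed pairs: 1 of 10.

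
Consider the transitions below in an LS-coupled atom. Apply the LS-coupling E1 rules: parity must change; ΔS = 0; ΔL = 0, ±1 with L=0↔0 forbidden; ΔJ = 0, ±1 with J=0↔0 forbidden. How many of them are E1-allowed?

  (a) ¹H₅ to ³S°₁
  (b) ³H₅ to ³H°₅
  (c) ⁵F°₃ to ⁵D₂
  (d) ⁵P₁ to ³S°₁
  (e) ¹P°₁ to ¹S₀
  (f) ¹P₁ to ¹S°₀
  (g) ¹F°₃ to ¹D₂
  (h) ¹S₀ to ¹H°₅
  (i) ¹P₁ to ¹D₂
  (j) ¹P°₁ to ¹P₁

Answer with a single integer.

6

(a) forbidden (ΔS, ΔL, ΔJ fail)
(b) allowed
(c) allowed
(d) forbidden (ΔS fails)
(e) allowed
(f) allowed
(g) allowed
(h) forbidden (ΔL, ΔJ fail)
(i) forbidden (parity fails)
(j) allowed
Total allowed: 6 of 10.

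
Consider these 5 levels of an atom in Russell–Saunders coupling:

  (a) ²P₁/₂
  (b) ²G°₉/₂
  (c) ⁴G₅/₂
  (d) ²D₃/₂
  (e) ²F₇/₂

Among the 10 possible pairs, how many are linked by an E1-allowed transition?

1

(a)–(b): forbidden (ΔL, ΔJ).
(a)–(c): forbidden (parity, ΔS, ΔL, ΔJ).
(a)–(d): forbidden (parity).
(a)–(e): forbidden (parity, ΔL, ΔJ).
(b)–(c): forbidden (ΔS, ΔJ).
(b)–(d): forbidden (ΔL, ΔJ).
(b)–(e): allowed.
(c)–(d): forbidden (parity, ΔS, ΔL).
(c)–(e): forbidden (parity, ΔS).
(d)–(e): forbidden (parity, ΔJ).
Allowed pairs: 1 of 10.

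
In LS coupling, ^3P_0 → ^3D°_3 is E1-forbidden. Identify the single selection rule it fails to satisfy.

ΔL = 0, ±1 (not L=0↔0): L: 1 → 2, ΔL = +1 — passes.
ΔS = 0: S: 1 → 1 — passes.
Parity must change: even → odd — passes.
ΔJ = 0, ±1 (not J=0↔0): J: 0 → 3, ΔJ = +3 — fails.

the ΔJ = 0, ±1 rule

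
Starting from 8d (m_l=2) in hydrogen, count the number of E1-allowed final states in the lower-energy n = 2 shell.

1

E1 requires Δl = ±1, so l_f ∈ {1, 3}; with 0 ≤ l_f ≤ n_f−1 = 1, the allowed l_f values are {1}.
For l_f = 1: m_f ∈ {m_i−1, m_i, m_i+1} ∩ [−1, 1] = {1} → 1 state.
Total: 1.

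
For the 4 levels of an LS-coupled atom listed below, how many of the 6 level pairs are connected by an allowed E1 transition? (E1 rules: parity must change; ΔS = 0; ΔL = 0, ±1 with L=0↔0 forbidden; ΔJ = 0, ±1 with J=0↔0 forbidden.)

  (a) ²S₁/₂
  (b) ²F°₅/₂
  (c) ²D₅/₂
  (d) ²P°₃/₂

3

(a)–(b): forbidden (ΔL, ΔJ).
(a)–(c): forbidden (parity, ΔL, ΔJ).
(a)–(d): allowed.
(b)–(c): allowed.
(b)–(d): forbidden (parity, ΔL).
(c)–(d): allowed.
Allowed pairs: 3 of 6.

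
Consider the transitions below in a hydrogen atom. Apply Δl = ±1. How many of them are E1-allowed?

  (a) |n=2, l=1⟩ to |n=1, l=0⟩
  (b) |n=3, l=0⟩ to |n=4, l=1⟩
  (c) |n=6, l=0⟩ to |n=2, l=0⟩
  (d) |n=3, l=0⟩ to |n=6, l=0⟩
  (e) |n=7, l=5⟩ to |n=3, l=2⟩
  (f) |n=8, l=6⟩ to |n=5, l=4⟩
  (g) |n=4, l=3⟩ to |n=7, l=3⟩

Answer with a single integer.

2

(a) allowed
(b) allowed
(c) forbidden — Δl = +0 (E1 requires Δl = ±1)
(d) forbidden — Δl = +0 (E1 requires Δl = ±1)
(e) forbidden — Δl = -3 (E1 requires Δl = ±1)
(f) forbidden — Δl = -2 (E1 requires Δl = ±1)
(g) forbidden — Δl = +0 (E1 requires Δl = ±1)
Total allowed: 2 of 7.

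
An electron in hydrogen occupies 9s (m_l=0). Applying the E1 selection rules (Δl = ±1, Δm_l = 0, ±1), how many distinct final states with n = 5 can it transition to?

3

E1 requires Δl = ±1, so l_f ∈ {-1, 1}; with 0 ≤ l_f ≤ n_f−1 = 4, the allowed l_f values are {1}.
For l_f = 1: m_f ∈ {m_i−1, m_i, m_i+1} ∩ [−1, 1] = {-1, 0, 1} → 3 states.
Total: 3.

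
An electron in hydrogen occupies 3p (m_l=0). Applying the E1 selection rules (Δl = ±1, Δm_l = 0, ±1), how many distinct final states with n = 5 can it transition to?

E1 requires Δl = ±1, so l_f ∈ {0, 2}; with 0 ≤ l_f ≤ n_f−1 = 4, the allowed l_f values are {0, 2}.
For l_f = 0: m_f ∈ {m_i−1, m_i, m_i+1} ∩ [−0, 0] = {0} → 1 state.
For l_f = 2: m_f ∈ {m_i−1, m_i, m_i+1} ∩ [−2, 2] = {-1, 0, 1} → 3 states.
Total: 4.

4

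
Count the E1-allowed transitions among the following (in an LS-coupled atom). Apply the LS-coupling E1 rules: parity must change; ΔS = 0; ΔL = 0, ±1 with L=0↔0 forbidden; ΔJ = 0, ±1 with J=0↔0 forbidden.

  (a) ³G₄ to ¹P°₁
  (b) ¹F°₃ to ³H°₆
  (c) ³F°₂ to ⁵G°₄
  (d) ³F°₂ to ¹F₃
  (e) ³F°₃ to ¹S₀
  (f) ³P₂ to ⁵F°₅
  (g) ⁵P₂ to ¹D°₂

(a) forbidden (ΔS, ΔL, ΔJ fail)
(b) forbidden (parity, ΔS, ΔL, ΔJ fail)
(c) forbidden (parity, ΔS, ΔJ fail)
(d) forbidden (ΔS fails)
(e) forbidden (ΔS, ΔL, ΔJ fail)
(f) forbidden (ΔS, ΔL, ΔJ fail)
(g) forbidden (ΔS fails)
Total allowed: 0 of 7.

0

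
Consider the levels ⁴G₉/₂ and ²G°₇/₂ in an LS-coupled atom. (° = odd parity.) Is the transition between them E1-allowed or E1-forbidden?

forbidden

Reading off the term symbols: S 3/2→1/2, L 4→4, J 9/2→7/2, parity even→odd.
Parity must change: even → odd — ✓.
ΔS = 0: S: 3/2 → 1/2 — ✗.
ΔL = 0, ±1 (not L=0↔0): L: 4 → 4, ΔL = +0 — ✓.
ΔJ = 0, ±1 (not J=0↔0): J: 9/2 → 7/2, ΔJ = -1 — ✓.
Rule(s) violated: ΔS.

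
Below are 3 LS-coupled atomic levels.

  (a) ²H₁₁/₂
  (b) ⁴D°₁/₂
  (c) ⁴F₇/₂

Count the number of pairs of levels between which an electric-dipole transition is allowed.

0

(a)–(b): forbidden (ΔS, ΔL, ΔJ).
(a)–(c): forbidden (parity, ΔS, ΔL, ΔJ).
(b)–(c): forbidden (ΔJ).
Allowed pairs: 0 of 3.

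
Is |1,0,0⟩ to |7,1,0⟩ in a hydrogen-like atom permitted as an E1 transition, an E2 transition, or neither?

Δl = 1 − 0 = +1; l_i + l_f = 1.
Δm_l = +0.
E1 (Δl = ±1, |Δm_l| ≤ 1): satisfied.
E2 (Δl = 0,±2, l_i+l_f ≥ 2, |Δm_l| ≤ 2): not satisfied.

E1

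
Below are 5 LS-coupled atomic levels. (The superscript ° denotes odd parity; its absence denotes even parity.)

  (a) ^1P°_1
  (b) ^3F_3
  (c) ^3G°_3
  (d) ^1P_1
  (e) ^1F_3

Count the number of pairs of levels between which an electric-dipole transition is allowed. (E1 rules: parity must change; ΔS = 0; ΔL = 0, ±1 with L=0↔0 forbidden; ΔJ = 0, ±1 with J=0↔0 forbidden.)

2

(a)–(b): forbidden (ΔS, ΔL, ΔJ).
(a)–(c): forbidden (parity, ΔS, ΔL, ΔJ).
(a)–(d): allowed.
(a)–(e): forbidden (ΔL, ΔJ).
(b)–(c): allowed.
(b)–(d): forbidden (parity, ΔS, ΔL, ΔJ).
(b)–(e): forbidden (parity, ΔS).
(c)–(d): forbidden (ΔS, ΔL, ΔJ).
(c)–(e): forbidden (ΔS).
(d)–(e): forbidden (parity, ΔL, ΔJ).
Allowed pairs: 2 of 10.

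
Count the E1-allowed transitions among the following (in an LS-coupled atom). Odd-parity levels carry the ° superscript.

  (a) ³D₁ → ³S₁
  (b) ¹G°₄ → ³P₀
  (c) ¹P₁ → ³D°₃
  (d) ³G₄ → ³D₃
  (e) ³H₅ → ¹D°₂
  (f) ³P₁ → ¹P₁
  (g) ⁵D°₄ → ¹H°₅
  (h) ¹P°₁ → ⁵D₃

0

(a) forbidden (parity, ΔL fail)
(b) forbidden (ΔS, ΔL, ΔJ fail)
(c) forbidden (ΔS, ΔJ fail)
(d) forbidden (parity, ΔL fail)
(e) forbidden (ΔS, ΔL, ΔJ fail)
(f) forbidden (parity, ΔS fail)
(g) forbidden (parity, ΔS, ΔL fail)
(h) forbidden (ΔS, ΔJ fail)
Total allowed: 0 of 8.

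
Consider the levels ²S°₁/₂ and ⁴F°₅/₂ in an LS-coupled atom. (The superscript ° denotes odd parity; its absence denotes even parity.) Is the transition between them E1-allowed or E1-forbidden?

forbidden

ΔL = 0, ±1 (not L=0↔0): L: 0 → 3, ΔL = +3 — ✗.
Parity must change: odd → odd — ✗.
ΔS = 0: S: 1/2 → 3/2 — ✗.
ΔJ = 0, ±1 (not J=0↔0): J: 1/2 → 5/2, ΔJ = +2 — ✗.
Rule(s) violated: parity, ΔS, ΔL, ΔJ.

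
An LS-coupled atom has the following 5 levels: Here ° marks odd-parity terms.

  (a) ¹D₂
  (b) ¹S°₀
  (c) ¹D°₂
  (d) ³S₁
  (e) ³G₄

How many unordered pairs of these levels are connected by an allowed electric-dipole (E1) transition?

(a)–(b): forbidden (ΔL, ΔJ).
(a)–(c): allowed.
(a)–(d): forbidden (parity, ΔS, ΔL).
(a)–(e): forbidden (parity, ΔS, ΔL, ΔJ).
(b)–(c): forbidden (parity, ΔL, ΔJ).
(b)–(d): forbidden (ΔS, ΔL).
(b)–(e): forbidden (ΔS, ΔL, ΔJ).
(c)–(d): forbidden (ΔS, ΔL).
(c)–(e): forbidden (ΔS, ΔL, ΔJ).
(d)–(e): forbidden (parity, ΔL, ΔJ).
Allowed pairs: 1 of 10.

1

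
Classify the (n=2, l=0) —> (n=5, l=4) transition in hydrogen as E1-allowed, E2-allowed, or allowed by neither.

Δl = 4 − 0 = +4; l_i + l_f = 4.
E1 (Δl = ±1): not satisfied.
E2 (Δl = 0,±2, l_i+l_f ≥ 2): not satisfied.

neither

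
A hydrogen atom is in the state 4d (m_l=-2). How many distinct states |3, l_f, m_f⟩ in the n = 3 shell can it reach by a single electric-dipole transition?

1

E1 requires Δl = ±1, so l_f ∈ {1, 3}; with 0 ≤ l_f ≤ n_f−1 = 2, the allowed l_f values are {1}.
For l_f = 1: m_f ∈ {m_i−1, m_i, m_i+1} ∩ [−1, 1] = {-1} → 1 state.
Total: 1.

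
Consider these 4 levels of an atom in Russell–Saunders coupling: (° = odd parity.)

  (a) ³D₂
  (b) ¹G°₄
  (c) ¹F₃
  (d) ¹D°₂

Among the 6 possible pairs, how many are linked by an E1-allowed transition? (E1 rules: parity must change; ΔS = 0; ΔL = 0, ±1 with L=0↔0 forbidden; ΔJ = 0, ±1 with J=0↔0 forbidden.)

(a)–(b): forbidden (ΔS, ΔL, ΔJ).
(a)–(c): forbidden (parity, ΔS).
(a)–(d): forbidden (ΔS).
(b)–(c): allowed.
(b)–(d): forbidden (parity, ΔL, ΔJ).
(c)–(d): allowed.
Allowed pairs: 2 of 6.

2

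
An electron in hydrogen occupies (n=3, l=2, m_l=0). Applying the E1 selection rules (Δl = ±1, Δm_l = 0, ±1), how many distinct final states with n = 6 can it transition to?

E1 requires Δl = ±1, so l_f ∈ {1, 3}; with 0 ≤ l_f ≤ n_f−1 = 5, the allowed l_f values are {1, 3}.
For l_f = 1: m_f ∈ {m_i−1, m_i, m_i+1} ∩ [−1, 1] = {-1, 0, 1} → 3 states.
For l_f = 3: m_f ∈ {m_i−1, m_i, m_i+1} ∩ [−3, 3] = {-1, 0, 1} → 3 states.
Total: 6.

6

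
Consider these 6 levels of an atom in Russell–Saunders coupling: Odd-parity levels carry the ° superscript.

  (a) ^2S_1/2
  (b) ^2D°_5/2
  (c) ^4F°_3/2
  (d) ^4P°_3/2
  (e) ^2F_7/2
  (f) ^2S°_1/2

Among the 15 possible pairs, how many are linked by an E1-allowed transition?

(a)–(b): forbidden (ΔL, ΔJ).
(a)–(c): forbidden (ΔS, ΔL).
(a)–(d): forbidden (ΔS).
(a)–(e): forbidden (parity, ΔL, ΔJ).
(a)–(f): forbidden (ΔL).
(b)–(c): forbidden (parity, ΔS).
(b)–(d): forbidden (parity, ΔS).
(b)–(e): allowed.
(b)–(f): forbidden (parity, ΔL, ΔJ).
(c)–(d): forbidden (parity, ΔL).
(c)–(e): forbidden (ΔS, ΔJ).
(c)–(f): forbidden (parity, ΔS, ΔL).
(d)–(e): forbidden (ΔS, ΔL, ΔJ).
(d)–(f): forbidden (parity, ΔS).
(e)–(f): forbidden (ΔL, ΔJ).
Allowed pairs: 1 of 15.

1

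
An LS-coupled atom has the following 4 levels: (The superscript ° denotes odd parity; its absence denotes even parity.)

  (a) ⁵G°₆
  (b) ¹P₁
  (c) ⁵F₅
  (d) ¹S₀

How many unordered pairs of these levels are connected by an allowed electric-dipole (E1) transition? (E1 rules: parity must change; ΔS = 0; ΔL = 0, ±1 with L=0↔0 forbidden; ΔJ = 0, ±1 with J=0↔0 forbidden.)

1

(a)–(b): forbidden (ΔS, ΔL, ΔJ).
(a)–(c): allowed.
(a)–(d): forbidden (ΔS, ΔL, ΔJ).
(b)–(c): forbidden (parity, ΔS, ΔL, ΔJ).
(b)–(d): forbidden (parity).
(c)–(d): forbidden (parity, ΔS, ΔL, ΔJ).
Allowed pairs: 1 of 6.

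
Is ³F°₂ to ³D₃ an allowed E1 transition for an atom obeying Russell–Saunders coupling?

Reading off the term symbols: S 1→1, L 3→2, J 2→3, parity odd→even.
Parity must change: odd → even — ✓.
ΔS = 0: S: 1 → 1 — ✓.
ΔL = 0, ±1 (not L=0↔0): L: 3 → 2, ΔL = -1 — ✓.
ΔJ = 0, ±1 (not J=0↔0): J: 2 → 3, ΔJ = +1 — ✓.
All four E1 rules are satisfied.

allowed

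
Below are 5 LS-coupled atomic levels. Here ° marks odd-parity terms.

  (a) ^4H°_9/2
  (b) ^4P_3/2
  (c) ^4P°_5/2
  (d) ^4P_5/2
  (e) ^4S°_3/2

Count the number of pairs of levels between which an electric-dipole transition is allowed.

(a)–(b): forbidden (ΔL, ΔJ).
(a)–(c): forbidden (parity, ΔL, ΔJ).
(a)–(d): forbidden (ΔL, ΔJ).
(a)–(e): forbidden (parity, ΔL, ΔJ).
(b)–(c): allowed.
(b)–(d): forbidden (parity).
(b)–(e): allowed.
(c)–(d): allowed.
(c)–(e): forbidden (parity).
(d)–(e): allowed.
Allowed pairs: 4 of 10.

4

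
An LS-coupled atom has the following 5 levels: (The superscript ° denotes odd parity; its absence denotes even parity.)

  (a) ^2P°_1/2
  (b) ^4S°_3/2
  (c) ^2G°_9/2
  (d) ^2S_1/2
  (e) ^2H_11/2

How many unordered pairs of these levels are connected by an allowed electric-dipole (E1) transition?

2

(a)–(b): forbidden (parity, ΔS).
(a)–(c): forbidden (parity, ΔL, ΔJ).
(a)–(d): allowed.
(a)–(e): forbidden (ΔL, ΔJ).
(b)–(c): forbidden (parity, ΔS, ΔL, ΔJ).
(b)–(d): forbidden (ΔS, ΔL).
(b)–(e): forbidden (ΔS, ΔL, ΔJ).
(c)–(d): forbidden (ΔL, ΔJ).
(c)–(e): allowed.
(d)–(e): forbidden (parity, ΔL, ΔJ).
Allowed pairs: 2 of 10.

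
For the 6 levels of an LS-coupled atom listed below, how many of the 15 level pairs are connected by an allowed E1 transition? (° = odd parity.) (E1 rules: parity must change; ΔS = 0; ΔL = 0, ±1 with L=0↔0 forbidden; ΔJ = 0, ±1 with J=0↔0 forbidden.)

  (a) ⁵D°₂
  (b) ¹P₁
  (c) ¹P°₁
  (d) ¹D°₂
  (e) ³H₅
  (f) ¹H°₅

(a)–(b): forbidden (ΔS).
(a)–(c): forbidden (parity, ΔS).
(a)–(d): forbidden (parity, ΔS).
(a)–(e): forbidden (ΔS, ΔL, ΔJ).
(a)–(f): forbidden (parity, ΔS, ΔL, ΔJ).
(b)–(c): allowed.
(b)–(d): allowed.
(b)–(e): forbidden (parity, ΔS, ΔL, ΔJ).
(b)–(f): forbidden (ΔL, ΔJ).
(c)–(d): forbidden (parity).
(c)–(e): forbidden (ΔS, ΔL, ΔJ).
(c)–(f): forbidden (parity, ΔL, ΔJ).
(d)–(e): forbidden (ΔS, ΔL, ΔJ).
(d)–(f): forbidden (parity, ΔL, ΔJ).
(e)–(f): forbidden (ΔS).
Allowed pairs: 2 of 15.

2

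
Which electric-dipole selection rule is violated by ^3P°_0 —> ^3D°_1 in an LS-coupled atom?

parity

Reading off the term symbols: S 1→1, L 1→2, J 0→1, parity odd→odd.
Parity must change: odd → odd — fails.
ΔS = 0: S: 1 → 1 — passes.
ΔL = 0, ±1 (not L=0↔0): L: 1 → 2, ΔL = +1 — passes.
ΔJ = 0, ±1 (not J=0↔0): J: 0 → 1, ΔJ = +1 — passes.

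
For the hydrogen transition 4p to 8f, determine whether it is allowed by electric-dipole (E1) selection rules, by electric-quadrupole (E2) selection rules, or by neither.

Δl = 3 − 1 = +2; l_i + l_f = 4.
E1 (Δl = ±1): not satisfied.
E2 (Δl = 0,±2, l_i+l_f ≥ 2): satisfied.

E2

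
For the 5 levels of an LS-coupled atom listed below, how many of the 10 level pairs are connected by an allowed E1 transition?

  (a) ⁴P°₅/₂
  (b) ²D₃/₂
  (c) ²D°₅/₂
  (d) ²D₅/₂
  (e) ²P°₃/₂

(a)–(b): forbidden (ΔS).
(a)–(c): forbidden (parity, ΔS).
(a)–(d): forbidden (ΔS).
(a)–(e): forbidden (parity, ΔS).
(b)–(c): allowed.
(b)–(d): forbidden (parity).
(b)–(e): allowed.
(c)–(d): allowed.
(c)–(e): forbidden (parity).
(d)–(e): allowed.
Allowed pairs: 4 of 10.

4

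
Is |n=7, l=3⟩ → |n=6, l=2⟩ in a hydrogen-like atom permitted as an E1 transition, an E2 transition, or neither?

E1

Δl = 2 − 3 = -1; l_i + l_f = 5.
E1 (Δl = ±1): satisfied.
E2 (Δl = 0,±2, l_i+l_f ≥ 2): not satisfied.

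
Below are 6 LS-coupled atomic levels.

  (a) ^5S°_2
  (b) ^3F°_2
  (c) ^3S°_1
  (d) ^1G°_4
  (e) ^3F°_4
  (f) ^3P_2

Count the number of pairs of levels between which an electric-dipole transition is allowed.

(a)–(b): forbidden (parity, ΔS, ΔL).
(a)–(c): forbidden (parity, ΔS, ΔL).
(a)–(d): forbidden (parity, ΔS, ΔL, ΔJ).
(a)–(e): forbidden (parity, ΔS, ΔL, ΔJ).
(a)–(f): forbidden (ΔS).
(b)–(c): forbidden (parity, ΔL).
(b)–(d): forbidden (parity, ΔS, ΔJ).
(b)–(e): forbidden (parity, ΔJ).
(b)–(f): forbidden (ΔL).
(c)–(d): forbidden (parity, ΔS, ΔL, ΔJ).
(c)–(e): forbidden (parity, ΔL, ΔJ).
(c)–(f): allowed.
(d)–(e): forbidden (parity, ΔS).
(d)–(f): forbidden (ΔS, ΔL, ΔJ).
(e)–(f): forbidden (ΔL, ΔJ).
Allowed pairs: 1 of 15.

1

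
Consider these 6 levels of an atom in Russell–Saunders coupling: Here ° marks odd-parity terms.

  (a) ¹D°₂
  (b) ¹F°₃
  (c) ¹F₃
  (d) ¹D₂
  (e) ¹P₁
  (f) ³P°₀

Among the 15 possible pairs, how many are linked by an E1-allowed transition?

5

(a)–(b): forbidden (parity).
(a)–(c): allowed.
(a)–(d): allowed.
(a)–(e): allowed.
(a)–(f): forbidden (parity, ΔS, ΔJ).
(b)–(c): allowed.
(b)–(d): allowed.
(b)–(e): forbidden (ΔL, ΔJ).
(b)–(f): forbidden (parity, ΔS, ΔL, ΔJ).
(c)–(d): forbidden (parity).
(c)–(e): forbidden (parity, ΔL, ΔJ).
(c)–(f): forbidden (ΔS, ΔL, ΔJ).
(d)–(e): forbidden (parity).
(d)–(f): forbidden (ΔS, ΔJ).
(e)–(f): forbidden (ΔS).
Allowed pairs: 5 of 15.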